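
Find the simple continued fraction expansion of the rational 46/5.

[9; 5]

Run the Euclidean algorithm on 46 and 5; the successive quotients are the partial quotients a_0, a_1, ... (each step inverts the fractional part left over by the previous one):
  46 = 9*5 + 1, so a_0 = 9.
  5 = 5*1 + 0, so a_1 = 5.
The remainder reaches 0 after 2 divisions, so the expansion has 2 partial quotients, read off in order.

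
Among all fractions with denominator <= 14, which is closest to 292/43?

95/14

Expand x = 292/43 as a continued fraction with the Euclidean algorithm:
  292 = 6*43 + 34, so a_0 = 6.
  43 = 1*34 + 9, so a_1 = 1.
  34 = 3*9 + 7, so a_2 = 3.
  9 = 1*7 + 2, so a_3 = 1.
  7 = 3*2 + 1, so a_4 = 3.
  2 = 2*1 + 0, so a_5 = 2.
so x = [6; 1, 3, 1, 3, 2].
Convergents (p_i = a_i*p_{i-1} + p_{i-2}, q_i = a_i*q_{i-1} + q_{i-2} with p_{-2}=0, p_{-1}=1, q_{-2}=1, q_{-1}=0), until the denominator exceeds 14:
  i=0: a_0=6, p_0 = 6*1 + 0 = 6, q_0 = 6*0 + 1 = 1.
  i=1: a_1=1, p_1 = 1*6 + 1 = 7, q_1 = 1*1 + 0 = 1.
  i=2: a_2=3, p_2 = 3*7 + 6 = 27, q_2 = 3*1 + 1 = 4.
  i=3: a_3=1, p_3 = 1*27 + 7 = 34, q_3 = 1*4 + 1 = 5.
  i=4: a_4=3, p_4 = 3*34 + 27 = 129, q_4 = 3*5 + 4 = 19.
q_4 = 19 > 14, so the last convergent with denominator <= 14 is p_3/q_3 = 34/5.
The closest fraction with denominator <= 14 is either p_3/q_3 or the intermediate fraction (k*p_3 + p_2)/(k*q_3 + q_2) with the largest k >= 1 whose denominator stays <= 14; these approach x as k grows, and every other convergent or intermediate fraction in range is farther away.
Largest k: floor((14 - q_2)/q_3) = floor((14 - 4)/5) = 2.
That gives (2*34 + 27)/(2*5 + 4) = 95/14.
Compare the errors: |x - 34/5| = |292*5 - 34*43|/(43*5) = 2/215, and |x - 95/14| = |292*14 - 95*43|/(43*14) = 3/602.
Cross-multiplying, 3*215 = 645 < 1204 = 2*602, so 3/602 is smaller: the intermediate fraction 95/14 is closer to x than 34/5.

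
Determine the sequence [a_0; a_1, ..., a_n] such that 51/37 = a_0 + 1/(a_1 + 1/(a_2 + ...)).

Run the Euclidean algorithm on 51 and 37; the successive quotients are the partial quotients a_0, a_1, ... (each step inverts the fractional part left over by the previous one):
  51 = 1*37 + 14, so a_0 = 1.
  37 = 2*14 + 9, so a_1 = 2.
  14 = 1*9 + 5, so a_2 = 1.
  9 = 1*5 + 4, so a_3 = 1.
  5 = 1*4 + 1, so a_4 = 1.
  4 = 4*1 + 0, so a_5 = 4.
The remainder reaches 0 after 6 divisions, so the expansion has 6 partial quotients, read off in order.

[1; 2, 1, 1, 1, 4]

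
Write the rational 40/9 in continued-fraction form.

Run the Euclidean algorithm on 40 and 9; the successive quotients are the partial quotients a_0, a_1, ... (each step inverts the fractional part left over by the previous one):
  40 = 4*9 + 4, so a_0 = 4.
  9 = 2*4 + 1, so a_1 = 2.
  4 = 4*1 + 0, so a_2 = 4.
The remainder reaches 0 after 3 divisions, so the expansion has 3 partial quotients, read off in order.

[4; 2, 4]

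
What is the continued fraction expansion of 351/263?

[1; 2, 1, 87]

Run the Euclidean algorithm on 351 and 263; the successive quotients are the partial quotients a_0, a_1, ... (each step inverts the fractional part left over by the previous one):
  351 = 1*263 + 88, so a_0 = 1.
  263 = 2*88 + 87, so a_1 = 2.
  88 = 1*87 + 1, so a_2 = 1.
  87 = 87*1 + 0, so a_3 = 87.
The remainder reaches 0 after 4 divisions, so the expansion has 4 partial quotients, read off in order.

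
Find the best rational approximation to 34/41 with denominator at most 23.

19/23

Expand x = 34/41 as a continued fraction with the Euclidean algorithm:
  34 = 0*41 + 34, so a_0 = 0.
  41 = 1*34 + 7, so a_1 = 1.
  34 = 4*7 + 6, so a_2 = 4.
  7 = 1*6 + 1, so a_3 = 1.
  6 = 6*1 + 0, so a_4 = 6.
so x = [0; 1, 4, 1, 6].
Convergents (p_i = a_i*p_{i-1} + p_{i-2}, q_i = a_i*q_{i-1} + q_{i-2} with p_{-2}=0, p_{-1}=1, q_{-2}=1, q_{-1}=0), until the denominator exceeds 23:
  i=0: a_0=0, p_0 = 0*1 + 0 = 0, q_0 = 0*0 + 1 = 1.
  i=1: a_1=1, p_1 = 1*0 + 1 = 1, q_1 = 1*1 + 0 = 1.
  i=2: a_2=4, p_2 = 4*1 + 0 = 4, q_2 = 4*1 + 1 = 5.
  i=3: a_3=1, p_3 = 1*4 + 1 = 5, q_3 = 1*5 + 1 = 6.
  i=4: a_4=6, p_4 = 6*5 + 4 = 34, q_4 = 6*6 + 5 = 41.
q_4 = 41 > 23, so the last convergent with denominator <= 23 is p_3/q_3 = 5/6.
The closest fraction with denominator <= 23 is either p_3/q_3 or the intermediate fraction (k*p_3 + p_2)/(k*q_3 + q_2) with the largest k >= 1 whose denominator stays <= 23; these approach x as k grows, and every other convergent or intermediate fraction in range is farther away.
Largest k: floor((23 - q_2)/q_3) = floor((23 - 5)/6) = 3.
That gives (3*5 + 4)/(3*6 + 5) = 19/23.
Compare the errors: |x - 5/6| = |34*6 - 5*41|/(41*6) = 1/246, and |x - 19/23| = |34*23 - 19*41|/(41*23) = 3/943.
Cross-multiplying, 3*246 = 738 < 943 = 1*943, so 3/943 is smaller: the intermediate fraction 19/23 is closer to x than 5/6.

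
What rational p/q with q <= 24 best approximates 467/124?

64/17

Expand x = 467/124 as a continued fraction with the Euclidean algorithm:
  467 = 3*124 + 95, so a_0 = 3.
  124 = 1*95 + 29, so a_1 = 1.
  95 = 3*29 + 8, so a_2 = 3.
  29 = 3*8 + 5, so a_3 = 3.
  8 = 1*5 + 3, so a_4 = 1.
  5 = 1*3 + 2, so a_5 = 1.
  3 = 1*2 + 1, so a_6 = 1.
  2 = 2*1 + 0, so a_7 = 2.
so x = [3; 1, 3, 3, 1, 1, 1, 2].
Convergents (p_i = a_i*p_{i-1} + p_{i-2}, q_i = a_i*q_{i-1} + q_{i-2} with p_{-2}=0, p_{-1}=1, q_{-2}=1, q_{-1}=0), until the denominator exceeds 24:
  i=0: a_0=3, p_0 = 3*1 + 0 = 3, q_0 = 3*0 + 1 = 1.
  i=1: a_1=1, p_1 = 1*3 + 1 = 4, q_1 = 1*1 + 0 = 1.
  i=2: a_2=3, p_2 = 3*4 + 3 = 15, q_2 = 3*1 + 1 = 4.
  i=3: a_3=3, p_3 = 3*15 + 4 = 49, q_3 = 3*4 + 1 = 13.
  i=4: a_4=1, p_4 = 1*49 + 15 = 64, q_4 = 1*13 + 4 = 17.
  i=5: a_5=1, p_5 = 1*64 + 49 = 113, q_5 = 1*17 + 13 = 30.
q_5 = 30 > 24, so the last convergent with denominator <= 24 is p_4/q_4 = 64/17.
The closest fraction with denominator <= 24 is either p_4/q_4 or the intermediate fraction (k*p_4 + p_3)/(k*q_4 + q_3) with the largest k >= 1 whose denominator stays <= 24; these approach x as k grows, and every other convergent or intermediate fraction in range is farther away.
Largest k: floor((24 - q_3)/q_4) = floor((24 - 13)/17) = 0.
Since k = 0, no intermediate fraction beyond p_4/q_4 has denominator <= 24, so the convergent 64/17 is the closest (its error is |467*17 - 64*124|/(124*17) = 3/2108).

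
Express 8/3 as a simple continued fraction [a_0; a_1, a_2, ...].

Run the Euclidean algorithm on 8 and 3; the successive quotients are the partial quotients a_0, a_1, ... (each step inverts the fractional part left over by the previous one):
  8 = 2*3 + 2, so a_0 = 2.
  3 = 1*2 + 1, so a_1 = 1.
  2 = 2*1 + 0, so a_2 = 2.
The remainder reaches 0 after 3 divisions, so the expansion has 3 partial quotients, read off in order.

[2; 1, 2]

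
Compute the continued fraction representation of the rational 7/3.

Run the Euclidean algorithm on 7 and 3; the successive quotients are the partial quotients a_0, a_1, ... (each step inverts the fractional part left over by the previous one):
  7 = 2*3 + 1, so a_0 = 2.
  3 = 3*1 + 0, so a_1 = 3.
The remainder reaches 0 after 2 divisions, so the expansion has 2 partial quotients, read off in order.

[2; 3]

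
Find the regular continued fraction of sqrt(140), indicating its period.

Write x_i = (sqrt(140) + m_i)/d_i with (m_0, d_0) = (0, 1). a_0 = floor(sqrt(140)) = 11, since 11^2 = 121 <= 140 < 144 = 12^2.
Iterate m_{i+1} = d_i*a_i - m_i, d_{i+1} = (140 - m_{i+1}^2)/d_i, a_{i+1} = floor((a_0 + m_{i+1})/d_{i+1}):
  m_1 = 1*11 - 0 = 11, d_1 = (140 - 11^2)/1 = 19/1 = 19, a_1 = floor((11 + 11)/19) = 1.
  m_2 = 19*1 - 11 = 8, d_2 = (140 - 8^2)/19 = 76/19 = 4, a_2 = floor((11 + 8)/4) = 4.
  m_3 = 4*4 - 8 = 8, d_3 = (140 - 8^2)/4 = 76/4 = 19, a_3 = floor((11 + 8)/19) = 1.
  m_4 = 19*1 - 8 = 11, d_4 = (140 - 11^2)/19 = 19/19 = 1, a_4 = floor((11 + 11)/1) = 22.
  m_5 = 1*22 - 11 = 11, d_5 = (140 - 11^2)/1 = 19/1 = 19: (m_5, d_5) = (m_1, d_1) = (11, 19), so from here the quotients repeat a_1, ..., a_4; the period length is 4.
Hence the expansion of sqrt(140) is a_0 = 11 followed by the repeating block 1, 4, 1, 22 (period 4).

[11; (1, 4, 1, 22)]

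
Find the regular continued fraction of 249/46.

Run the Euclidean algorithm on 249 and 46; the successive quotients are the partial quotients a_0, a_1, ... (each step inverts the fractional part left over by the previous one):
  249 = 5*46 + 19, so a_0 = 5.
  46 = 2*19 + 8, so a_1 = 2.
  19 = 2*8 + 3, so a_2 = 2.
  8 = 2*3 + 2, so a_3 = 2.
  3 = 1*2 + 1, so a_4 = 1.
  2 = 2*1 + 0, so a_5 = 2.
The remainder reaches 0 after 6 divisions, so the expansion has 6 partial quotients, read off in order.

[5; 2, 2, 2, 1, 2]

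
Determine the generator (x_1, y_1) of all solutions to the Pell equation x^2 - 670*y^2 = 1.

First expand sqrt(670) as a continued fraction. With x_i = (sqrt(670) + m_i)/d_i and (m_0, d_0) = (0, 1): a_0 = floor(sqrt(670)) = 25, since 25^2 = 625 <= 670 < 676 = 26^2.
Iterate m_{i+1} = d_i*a_i - m_i, d_{i+1} = (670 - m_{i+1}^2)/d_i, a_{i+1} = floor((a_0 + m_{i+1})/d_{i+1}):
  m_1 = 1*25 - 0 = 25, d_1 = (670 - 25^2)/1 = 45/1 = 45, a_1 = floor((25 + 25)/45) = 1.
  m_2 = 45*1 - 25 = 20, d_2 = (670 - 20^2)/45 = 270/45 = 6, a_2 = floor((25 + 20)/6) = 7.
  m_3 = 6*7 - 20 = 22, d_3 = (670 - 22^2)/6 = 186/6 = 31, a_3 = floor((25 + 22)/31) = 1.
  m_4 = 31*1 - 22 = 9, d_4 = (670 - 9^2)/31 = 589/31 = 19, a_4 = floor((25 + 9)/19) = 1.
  m_5 = 19*1 - 9 = 10, d_5 = (670 - 10^2)/19 = 570/19 = 30, a_5 = floor((25 + 10)/30) = 1.
  m_6 = 30*1 - 10 = 20, d_6 = (670 - 20^2)/30 = 270/30 = 9, a_6 = floor((25 + 20)/9) = 5.
  m_7 = 9*5 - 20 = 25, d_7 = (670 - 25^2)/9 = 45/9 = 5, a_7 = floor((25 + 25)/5) = 10.
  m_8 = 5*10 - 25 = 25, d_8 = (670 - 25^2)/5 = 45/5 = 9, a_8 = floor((25 + 25)/9) = 5.
  m_9 = 9*5 - 25 = 20, d_9 = (670 - 20^2)/9 = 270/9 = 30, a_9 = floor((25 + 20)/30) = 1.
  m_10 = 30*1 - 20 = 10, d_10 = (670 - 10^2)/30 = 570/30 = 19, a_10 = floor((25 + 10)/19) = 1.
  m_11 = 19*1 - 10 = 9, d_11 = (670 - 9^2)/19 = 589/19 = 31, a_11 = floor((25 + 9)/31) = 1.
  m_12 = 31*1 - 9 = 22, d_12 = (670 - 22^2)/31 = 186/31 = 6, a_12 = floor((25 + 22)/6) = 7.
  m_13 = 6*7 - 22 = 20, d_13 = (670 - 20^2)/6 = 270/6 = 45, a_13 = floor((25 + 20)/45) = 1.
  m_14 = 45*1 - 20 = 25, d_14 = (670 - 25^2)/45 = 45/45 = 1, a_14 = floor((25 + 25)/1) = 50.
  m_15 = 1*50 - 25 = 25, d_15 = (670 - 25^2)/1 = 45/1 = 45: (m_15, d_15) = (m_1, d_1) = (25, 45), so from here the quotients repeat a_1, ..., a_14; the period length is 14.
So sqrt(670) = [25; (1, 7, 1, 1, 1, 5, 10, 5, 1, 1, 1, 7, 1, 50)] with period length k = 14.
k is even, so the fundamental solution of x^2 - 670y^2 = 1 is (p_{k-1}, q_{k-1}) = (p_13, q_13); compute convergents through index 13.
Convergents (p_i = a_i*p_{i-1} + p_{i-2}, q_i = a_i*q_{i-1} + q_{i-2} with p_{-2}=0, p_{-1}=1, q_{-2}=1, q_{-1}=0):
  i=0: a_0=25, p_0 = 25*1 + 0 = 25, q_0 = 25*0 + 1 = 1.
  i=1: a_1=1, p_1 = 1*25 + 1 = 26, q_1 = 1*1 + 0 = 1.
  i=2: a_2=7, p_2 = 7*26 + 25 = 207, q_2 = 7*1 + 1 = 8.
  i=3: a_3=1, p_3 = 1*207 + 26 = 233, q_3 = 1*8 + 1 = 9.
  i=4: a_4=1, p_4 = 1*233 + 207 = 440, q_4 = 1*9 + 8 = 17.
  i=5: a_5=1, p_5 = 1*440 + 233 = 673, q_5 = 1*17 + 9 = 26.
  i=6: a_6=5, p_6 = 5*673 + 440 = 3805, q_6 = 5*26 + 17 = 147.
  i=7: a_7=10, p_7 = 10*3805 + 673 = 38723, q_7 = 10*147 + 26 = 1496.
  i=8: a_8=5, p_8 = 5*38723 + 3805 = 197420, q_8 = 5*1496 + 147 = 7627.
  i=9: a_9=1, p_9 = 1*197420 + 38723 = 236143, q_9 = 1*7627 + 1496 = 9123.
  i=10: a_10=1, p_10 = 1*236143 + 197420 = 433563, q_10 = 1*9123 + 7627 = 16750.
  i=11: a_11=1, p_11 = 1*433563 + 236143 = 669706, q_11 = 1*16750 + 9123 = 25873.
  i=12: a_12=7, p_12 = 7*669706 + 433563 = 5121505, q_12 = 7*25873 + 16750 = 197861.
  i=13: a_13=1, p_13 = 1*5121505 + 669706 = 5791211, q_13 = 1*197861 + 25873 = 223734.
Check: 5791211^2 - 670*223734^2 = 33538124846521 - 33538124846520 = 1, so (x, y) = (5791211, 223734) solves the equation, and by the theorem it is the least positive solution.

(x, y) = (5791211, 223734)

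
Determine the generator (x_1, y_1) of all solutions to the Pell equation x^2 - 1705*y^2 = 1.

First expand sqrt(1705) as a continued fraction. With x_i = (sqrt(1705) + m_i)/d_i and (m_0, d_0) = (0, 1): a_0 = floor(sqrt(1705)) = 41, since 41^2 = 1681 <= 1705 < 1764 = 42^2.
Iterate m_{i+1} = d_i*a_i - m_i, d_{i+1} = (1705 - m_{i+1}^2)/d_i, a_{i+1} = floor((a_0 + m_{i+1})/d_{i+1}):
  m_1 = 1*41 - 0 = 41, d_1 = (1705 - 41^2)/1 = 24/1 = 24, a_1 = floor((41 + 41)/24) = 3.
  m_2 = 24*3 - 41 = 31, d_2 = (1705 - 31^2)/24 = 744/24 = 31, a_2 = floor((41 + 31)/31) = 2.
  m_3 = 31*2 - 31 = 31, d_3 = (1705 - 31^2)/31 = 744/31 = 24, a_3 = floor((41 + 31)/24) = 3.
  m_4 = 24*3 - 31 = 41, d_4 = (1705 - 41^2)/24 = 24/24 = 1, a_4 = floor((41 + 41)/1) = 82.
  m_5 = 1*82 - 41 = 41, d_5 = (1705 - 41^2)/1 = 24/1 = 24: (m_5, d_5) = (m_1, d_1) = (41, 24), so from here the quotients repeat a_1, ..., a_4; the period length is 4.
So sqrt(1705) = [41; (3, 2, 3, 82)] with period length k = 4.
k is even, so the fundamental solution of x^2 - 1705y^2 = 1 is (p_{k-1}, q_{k-1}) = (p_3, q_3); compute convergents through index 3.
Convergents (p_i = a_i*p_{i-1} + p_{i-2}, q_i = a_i*q_{i-1} + q_{i-2} with p_{-2}=0, p_{-1}=1, q_{-2}=1, q_{-1}=0):
  i=0: a_0=41, p_0 = 41*1 + 0 = 41, q_0 = 41*0 + 1 = 1.
  i=1: a_1=3, p_1 = 3*41 + 1 = 124, q_1 = 3*1 + 0 = 3.
  i=2: a_2=2, p_2 = 2*124 + 41 = 289, q_2 = 2*3 + 1 = 7.
  i=3: a_3=3, p_3 = 3*289 + 124 = 991, q_3 = 3*7 + 3 = 24.
Check: 991^2 - 1705*24^2 = 982081 - 982080 = 1, so (x, y) = (991, 24) solves the equation, and by the theorem it is the least positive solution.

(x, y) = (991, 24)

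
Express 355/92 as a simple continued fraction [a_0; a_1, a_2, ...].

Run the Euclidean algorithm on 355 and 92; the successive quotients are the partial quotients a_0, a_1, ... (each step inverts the fractional part left over by the previous one):
  355 = 3*92 + 79, so a_0 = 3.
  92 = 1*79 + 13, so a_1 = 1.
  79 = 6*13 + 1, so a_2 = 6.
  13 = 13*1 + 0, so a_3 = 13.
The remainder reaches 0 after 4 divisions, so the expansion has 4 partial quotients, read off in order.

[3; 1, 6, 13]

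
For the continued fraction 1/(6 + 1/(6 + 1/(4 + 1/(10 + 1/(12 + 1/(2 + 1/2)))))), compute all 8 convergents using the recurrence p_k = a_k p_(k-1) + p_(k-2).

Using the convergent recurrence p_i = a_i*p_{i-1} + p_{i-2}, q_i = a_i*q_{i-1} + q_{i-2} with p_{-2}=0, p_{-1}=1, q_{-2}=1, q_{-1}=0:
  i=0: a_0=0, p_0 = 0*1 + 0 = 0, q_0 = 0*0 + 1 = 1.
  i=1: a_1=6, p_1 = 6*0 + 1 = 1, q_1 = 6*1 + 0 = 6.
  i=2: a_2=6, p_2 = 6*1 + 0 = 6, q_2 = 6*6 + 1 = 37.
  i=3: a_3=4, p_3 = 4*6 + 1 = 25, q_3 = 4*37 + 6 = 154.
  i=4: a_4=10, p_4 = 10*25 + 6 = 256, q_4 = 10*154 + 37 = 1577.
  i=5: a_5=12, p_5 = 12*256 + 25 = 3097, q_5 = 12*1577 + 154 = 19078.
  i=6: a_6=2, p_6 = 2*3097 + 256 = 6450, q_6 = 2*19078 + 1577 = 39733.
  i=7: a_7=2, p_7 = 2*6450 + 3097 = 15997, q_7 = 2*39733 + 19078 = 98544.

0/1, 1/6, 6/37, 25/154, 256/1577, 3097/19078, 6450/39733, 15997/98544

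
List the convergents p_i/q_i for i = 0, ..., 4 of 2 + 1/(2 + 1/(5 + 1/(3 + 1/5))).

Using the convergent recurrence p_i = a_i*p_{i-1} + p_{i-2}, q_i = a_i*q_{i-1} + q_{i-2} with p_{-2}=0, p_{-1}=1, q_{-2}=1, q_{-1}=0:
  i=0: a_0=2, p_0 = 2*1 + 0 = 2, q_0 = 2*0 + 1 = 1.
  i=1: a_1=2, p_1 = 2*2 + 1 = 5, q_1 = 2*1 + 0 = 2.
  i=2: a_2=5, p_2 = 5*5 + 2 = 27, q_2 = 5*2 + 1 = 11.
  i=3: a_3=3, p_3 = 3*27 + 5 = 86, q_3 = 3*11 + 2 = 35.
  i=4: a_4=5, p_4 = 5*86 + 27 = 457, q_4 = 5*35 + 11 = 186.

2/1, 5/2, 27/11, 86/35, 457/186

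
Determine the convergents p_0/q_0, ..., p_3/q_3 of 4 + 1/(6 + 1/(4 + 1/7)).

Using the convergent recurrence p_i = a_i*p_{i-1} + p_{i-2}, q_i = a_i*q_{i-1} + q_{i-2} with p_{-2}=0, p_{-1}=1, q_{-2}=1, q_{-1}=0:
  i=0: a_0=4, p_0 = 4*1 + 0 = 4, q_0 = 4*0 + 1 = 1.
  i=1: a_1=6, p_1 = 6*4 + 1 = 25, q_1 = 6*1 + 0 = 6.
  i=2: a_2=4, p_2 = 4*25 + 4 = 104, q_2 = 4*6 + 1 = 25.
  i=3: a_3=7, p_3 = 7*104 + 25 = 753, q_3 = 7*25 + 6 = 181.

4/1, 25/6, 104/25, 753/181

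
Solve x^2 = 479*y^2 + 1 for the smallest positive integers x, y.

(x, y) = (2989440, 136591)

First expand sqrt(479) as a continued fraction. With x_i = (sqrt(479) + m_i)/d_i and (m_0, d_0) = (0, 1): a_0 = floor(sqrt(479)) = 21, since 21^2 = 441 <= 479 < 484 = 22^2.
Iterate m_{i+1} = d_i*a_i - m_i, d_{i+1} = (479 - m_{i+1}^2)/d_i, a_{i+1} = floor((a_0 + m_{i+1})/d_{i+1}):
  m_1 = 1*21 - 0 = 21, d_1 = (479 - 21^2)/1 = 38/1 = 38, a_1 = floor((21 + 21)/38) = 1.
  m_2 = 38*1 - 21 = 17, d_2 = (479 - 17^2)/38 = 190/38 = 5, a_2 = floor((21 + 17)/5) = 7.
  m_3 = 5*7 - 17 = 18, d_3 = (479 - 18^2)/5 = 155/5 = 31, a_3 = floor((21 + 18)/31) = 1.
  m_4 = 31*1 - 18 = 13, d_4 = (479 - 13^2)/31 = 310/31 = 10, a_4 = floor((21 + 13)/10) = 3.
  m_5 = 10*3 - 13 = 17, d_5 = (479 - 17^2)/10 = 190/10 = 19, a_5 = floor((21 + 17)/19) = 2.
  m_6 = 19*2 - 17 = 21, d_6 = (479 - 21^2)/19 = 38/19 = 2, a_6 = floor((21 + 21)/2) = 21.
  m_7 = 2*21 - 21 = 21, d_7 = (479 - 21^2)/2 = 38/2 = 19, a_7 = floor((21 + 21)/19) = 2.
  m_8 = 19*2 - 21 = 17, d_8 = (479 - 17^2)/19 = 190/19 = 10, a_8 = floor((21 + 17)/10) = 3.
  m_9 = 10*3 - 17 = 13, d_9 = (479 - 13^2)/10 = 310/10 = 31, a_9 = floor((21 + 13)/31) = 1.
  m_10 = 31*1 - 13 = 18, d_10 = (479 - 18^2)/31 = 155/31 = 5, a_10 = floor((21 + 18)/5) = 7.
  m_11 = 5*7 - 18 = 17, d_11 = (479 - 17^2)/5 = 190/5 = 38, a_11 = floor((21 + 17)/38) = 1.
  m_12 = 38*1 - 17 = 21, d_12 = (479 - 21^2)/38 = 38/38 = 1, a_12 = floor((21 + 21)/1) = 42.
  m_13 = 1*42 - 21 = 21, d_13 = (479 - 21^2)/1 = 38/1 = 38: (m_13, d_13) = (m_1, d_1) = (21, 38), so from here the quotients repeat a_1, ..., a_12; the period length is 12.
So sqrt(479) = [21; (1, 7, 1, 3, 2, 21, 2, 3, 1, 7, 1, 42)] with period length k = 12.
k is even, so the fundamental solution of x^2 - 479y^2 = 1 is (p_{k-1}, q_{k-1}) = (p_11, q_11); compute convergents through index 11.
Convergents (p_i = a_i*p_{i-1} + p_{i-2}, q_i = a_i*q_{i-1} + q_{i-2} with p_{-2}=0, p_{-1}=1, q_{-2}=1, q_{-1}=0):
  i=0: a_0=21, p_0 = 21*1 + 0 = 21, q_0 = 21*0 + 1 = 1.
  i=1: a_1=1, p_1 = 1*21 + 1 = 22, q_1 = 1*1 + 0 = 1.
  i=2: a_2=7, p_2 = 7*22 + 21 = 175, q_2 = 7*1 + 1 = 8.
  i=3: a_3=1, p_3 = 1*175 + 22 = 197, q_3 = 1*8 + 1 = 9.
  i=4: a_4=3, p_4 = 3*197 + 175 = 766, q_4 = 3*9 + 8 = 35.
  i=5: a_5=2, p_5 = 2*766 + 197 = 1729, q_5 = 2*35 + 9 = 79.
  i=6: a_6=21, p_6 = 21*1729 + 766 = 37075, q_6 = 21*79 + 35 = 1694.
  i=7: a_7=2, p_7 = 2*37075 + 1729 = 75879, q_7 = 2*1694 + 79 = 3467.
  i=8: a_8=3, p_8 = 3*75879 + 37075 = 264712, q_8 = 3*3467 + 1694 = 12095.
  i=9: a_9=1, p_9 = 1*264712 + 75879 = 340591, q_9 = 1*12095 + 3467 = 15562.
  i=10: a_10=7, p_10 = 7*340591 + 264712 = 2648849, q_10 = 7*15562 + 12095 = 121029.
  i=11: a_11=1, p_11 = 1*2648849 + 340591 = 2989440, q_11 = 1*121029 + 15562 = 136591.
Check: 2989440^2 - 479*136591^2 = 8936751513600 - 8936751513599 = 1, so (x, y) = (2989440, 136591) solves the equation, and by the theorem it is the least positive solution.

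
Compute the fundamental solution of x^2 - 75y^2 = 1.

First expand sqrt(75) as a continued fraction. With x_i = (sqrt(75) + m_i)/d_i and (m_0, d_0) = (0, 1): a_0 = floor(sqrt(75)) = 8, since 8^2 = 64 <= 75 < 81 = 9^2.
Iterate m_{i+1} = d_i*a_i - m_i, d_{i+1} = (75 - m_{i+1}^2)/d_i, a_{i+1} = floor((a_0 + m_{i+1})/d_{i+1}):
  m_1 = 1*8 - 0 = 8, d_1 = (75 - 8^2)/1 = 11/1 = 11, a_1 = floor((8 + 8)/11) = 1.
  m_2 = 11*1 - 8 = 3, d_2 = (75 - 3^2)/11 = 66/11 = 6, a_2 = floor((8 + 3)/6) = 1.
  m_3 = 6*1 - 3 = 3, d_3 = (75 - 3^2)/6 = 66/6 = 11, a_3 = floor((8 + 3)/11) = 1.
  m_4 = 11*1 - 3 = 8, d_4 = (75 - 8^2)/11 = 11/11 = 1, a_4 = floor((8 + 8)/1) = 16.
  m_5 = 1*16 - 8 = 8, d_5 = (75 - 8^2)/1 = 11/1 = 11: (m_5, d_5) = (m_1, d_1) = (8, 11), so from here the quotients repeat a_1, ..., a_4; the period length is 4.
So sqrt(75) = [8; (1, 1, 1, 16)] with period length k = 4.
k is even, so the fundamental solution of x^2 - 75y^2 = 1 is (p_{k-1}, q_{k-1}) = (p_3, q_3); compute convergents through index 3.
Convergents (p_i = a_i*p_{i-1} + p_{i-2}, q_i = a_i*q_{i-1} + q_{i-2} with p_{-2}=0, p_{-1}=1, q_{-2}=1, q_{-1}=0):
  i=0: a_0=8, p_0 = 8*1 + 0 = 8, q_0 = 8*0 + 1 = 1.
  i=1: a_1=1, p_1 = 1*8 + 1 = 9, q_1 = 1*1 + 0 = 1.
  i=2: a_2=1, p_2 = 1*9 + 8 = 17, q_2 = 1*1 + 1 = 2.
  i=3: a_3=1, p_3 = 1*17 + 9 = 26, q_3 = 1*2 + 1 = 3.
Check: 26^2 - 75*3^2 = 676 - 675 = 1, so (x, y) = (26, 3) solves the equation, and by the theorem it is the least positive solution.

(x, y) = (26, 3)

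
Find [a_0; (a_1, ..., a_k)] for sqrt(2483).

Write x_i = (sqrt(2483) + m_i)/d_i with (m_0, d_0) = (0, 1). a_0 = floor(sqrt(2483)) = 49, since 49^2 = 2401 <= 2483 < 2500 = 50^2.
Iterate m_{i+1} = d_i*a_i - m_i, d_{i+1} = (2483 - m_{i+1}^2)/d_i, a_{i+1} = floor((a_0 + m_{i+1})/d_{i+1}):
  m_1 = 1*49 - 0 = 49, d_1 = (2483 - 49^2)/1 = 82/1 = 82, a_1 = floor((49 + 49)/82) = 1.
  m_2 = 82*1 - 49 = 33, d_2 = (2483 - 33^2)/82 = 1394/82 = 17, a_2 = floor((49 + 33)/17) = 4.
  m_3 = 17*4 - 33 = 35, d_3 = (2483 - 35^2)/17 = 1258/17 = 74, a_3 = floor((49 + 35)/74) = 1.
  m_4 = 74*1 - 35 = 39, d_4 = (2483 - 39^2)/74 = 962/74 = 13, a_4 = floor((49 + 39)/13) = 6.
  m_5 = 13*6 - 39 = 39, d_5 = (2483 - 39^2)/13 = 962/13 = 74, a_5 = floor((49 + 39)/74) = 1.
  m_6 = 74*1 - 39 = 35, d_6 = (2483 - 35^2)/74 = 1258/74 = 17, a_6 = floor((49 + 35)/17) = 4.
  m_7 = 17*4 - 35 = 33, d_7 = (2483 - 33^2)/17 = 1394/17 = 82, a_7 = floor((49 + 33)/82) = 1.
  m_8 = 82*1 - 33 = 49, d_8 = (2483 - 49^2)/82 = 82/82 = 1, a_8 = floor((49 + 49)/1) = 98.
  m_9 = 1*98 - 49 = 49, d_9 = (2483 - 49^2)/1 = 82/1 = 82: (m_9, d_9) = (m_1, d_1) = (49, 82), so from here the quotients repeat a_1, ..., a_8; the period length is 8.
Hence the expansion of sqrt(2483) is a_0 = 49 followed by the repeating block 1, 4, 1, 6, 1, 4, 1, 98 (period 8).

[49; (1, 4, 1, 6, 1, 4, 1, 98)]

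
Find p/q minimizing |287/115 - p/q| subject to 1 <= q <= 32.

5/2

Expand x = 287/115 as a continued fraction with the Euclidean algorithm:
  287 = 2*115 + 57, so a_0 = 2.
  115 = 2*57 + 1, so a_1 = 2.
  57 = 57*1 + 0, so a_2 = 57.
so x = [2; 2, 57].
Convergents (p_i = a_i*p_{i-1} + p_{i-2}, q_i = a_i*q_{i-1} + q_{i-2} with p_{-2}=0, p_{-1}=1, q_{-2}=1, q_{-1}=0), until the denominator exceeds 32:
  i=0: a_0=2, p_0 = 2*1 + 0 = 2, q_0 = 2*0 + 1 = 1.
  i=1: a_1=2, p_1 = 2*2 + 1 = 5, q_1 = 2*1 + 0 = 2.
  i=2: a_2=57, p_2 = 57*5 + 2 = 287, q_2 = 57*2 + 1 = 115.
q_2 = 115 > 32, so the last convergent with denominator <= 32 is p_1/q_1 = 5/2.
The closest fraction with denominator <= 32 is either p_1/q_1 or the intermediate fraction (k*p_1 + p_0)/(k*q_1 + q_0) with the largest k >= 1 whose denominator stays <= 32; these approach x as k grows, and every other convergent or intermediate fraction in range is farther away.
Largest k: floor((32 - q_0)/q_1) = floor((32 - 1)/2) = 15.
That gives (15*5 + 2)/(15*2 + 1) = 77/31.
Compare the errors: |x - 5/2| = |287*2 - 5*115|/(115*2) = 1/230, and |x - 77/31| = |287*31 - 77*115|/(115*31) = 42/3565.
Cross-multiplying, 1*3565 = 3565 < 9660 = 42*230, so 1/230 is smaller: the convergent 5/2 is closer to x than 77/31.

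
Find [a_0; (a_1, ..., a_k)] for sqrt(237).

[15; (2, 1, 1, 7, 10, 7, 1, 1, 2, 30)]

Write x_i = (sqrt(237) + m_i)/d_i with (m_0, d_0) = (0, 1). a_0 = floor(sqrt(237)) = 15, since 15^2 = 225 <= 237 < 256 = 16^2.
Iterate m_{i+1} = d_i*a_i - m_i, d_{i+1} = (237 - m_{i+1}^2)/d_i, a_{i+1} = floor((a_0 + m_{i+1})/d_{i+1}):
  m_1 = 1*15 - 0 = 15, d_1 = (237 - 15^2)/1 = 12/1 = 12, a_1 = floor((15 + 15)/12) = 2.
  m_2 = 12*2 - 15 = 9, d_2 = (237 - 9^2)/12 = 156/12 = 13, a_2 = floor((15 + 9)/13) = 1.
  m_3 = 13*1 - 9 = 4, d_3 = (237 - 4^2)/13 = 221/13 = 17, a_3 = floor((15 + 4)/17) = 1.
  m_4 = 17*1 - 4 = 13, d_4 = (237 - 13^2)/17 = 68/17 = 4, a_4 = floor((15 + 13)/4) = 7.
  m_5 = 4*7 - 13 = 15, d_5 = (237 - 15^2)/4 = 12/4 = 3, a_5 = floor((15 + 15)/3) = 10.
  m_6 = 3*10 - 15 = 15, d_6 = (237 - 15^2)/3 = 12/3 = 4, a_6 = floor((15 + 15)/4) = 7.
  m_7 = 4*7 - 15 = 13, d_7 = (237 - 13^2)/4 = 68/4 = 17, a_7 = floor((15 + 13)/17) = 1.
  m_8 = 17*1 - 13 = 4, d_8 = (237 - 4^2)/17 = 221/17 = 13, a_8 = floor((15 + 4)/13) = 1.
  m_9 = 13*1 - 4 = 9, d_9 = (237 - 9^2)/13 = 156/13 = 12, a_9 = floor((15 + 9)/12) = 2.
  m_10 = 12*2 - 9 = 15, d_10 = (237 - 15^2)/12 = 12/12 = 1, a_10 = floor((15 + 15)/1) = 30.
  m_11 = 1*30 - 15 = 15, d_11 = (237 - 15^2)/1 = 12/1 = 12: (m_11, d_11) = (m_1, d_1) = (15, 12), so from here the quotients repeat a_1, ..., a_10; the period length is 10.
Hence the expansion of sqrt(237) is a_0 = 15 followed by the repeating block 2, 1, 1, 7, 10, 7, 1, 1, 2, 30 (period 10).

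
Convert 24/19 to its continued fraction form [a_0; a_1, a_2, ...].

[1; 3, 1, 4]

Run the Euclidean algorithm on 24 and 19; the successive quotients are the partial quotients a_0, a_1, ... (each step inverts the fractional part left over by the previous one):
  24 = 1*19 + 5, so a_0 = 1.
  19 = 3*5 + 4, so a_1 = 3.
  5 = 1*4 + 1, so a_2 = 1.
  4 = 4*1 + 0, so a_3 = 4.
The remainder reaches 0 after 4 divisions, so the expansion has 4 partial quotients, read off in order.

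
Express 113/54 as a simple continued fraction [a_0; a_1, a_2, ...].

[2; 10, 1, 4]

Run the Euclidean algorithm on 113 and 54; the successive quotients are the partial quotients a_0, a_1, ... (each step inverts the fractional part left over by the previous one):
  113 = 2*54 + 5, so a_0 = 2.
  54 = 10*5 + 4, so a_1 = 10.
  5 = 1*4 + 1, so a_2 = 1.
  4 = 4*1 + 0, so a_3 = 4.
The remainder reaches 0 after 4 divisions, so the expansion has 4 partial quotients, read off in order.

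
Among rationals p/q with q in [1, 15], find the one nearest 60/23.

34/13

Expand x = 60/23 as a continued fraction with the Euclidean algorithm:
  60 = 2*23 + 14, so a_0 = 2.
  23 = 1*14 + 9, so a_1 = 1.
  14 = 1*9 + 5, so a_2 = 1.
  9 = 1*5 + 4, so a_3 = 1.
  5 = 1*4 + 1, so a_4 = 1.
  4 = 4*1 + 0, so a_5 = 4.
so x = [2; 1, 1, 1, 1, 4].
Convergents (p_i = a_i*p_{i-1} + p_{i-2}, q_i = a_i*q_{i-1} + q_{i-2} with p_{-2}=0, p_{-1}=1, q_{-2}=1, q_{-1}=0), until the denominator exceeds 15:
  i=0: a_0=2, p_0 = 2*1 + 0 = 2, q_0 = 2*0 + 1 = 1.
  i=1: a_1=1, p_1 = 1*2 + 1 = 3, q_1 = 1*1 + 0 = 1.
  i=2: a_2=1, p_2 = 1*3 + 2 = 5, q_2 = 1*1 + 1 = 2.
  i=3: a_3=1, p_3 = 1*5 + 3 = 8, q_3 = 1*2 + 1 = 3.
  i=4: a_4=1, p_4 = 1*8 + 5 = 13, q_4 = 1*3 + 2 = 5.
  i=5: a_5=4, p_5 = 4*13 + 8 = 60, q_5 = 4*5 + 3 = 23.
q_5 = 23 > 15, so the last convergent with denominator <= 15 is p_4/q_4 = 13/5.
The closest fraction with denominator <= 15 is either p_4/q_4 or the intermediate fraction (k*p_4 + p_3)/(k*q_4 + q_3) with the largest k >= 1 whose denominator stays <= 15; these approach x as k grows, and every other convergent or intermediate fraction in range is farther away.
Largest k: floor((15 - q_3)/q_4) = floor((15 - 3)/5) = 2.
That gives (2*13 + 8)/(2*5 + 3) = 34/13.
Compare the errors: |x - 13/5| = |60*5 - 13*23|/(23*5) = 1/115, and |x - 34/13| = |60*13 - 34*23|/(23*13) = 2/299.
Cross-multiplying, 2*115 = 230 < 299 = 1*299, so 2/299 is smaller: the intermediate fraction 34/13 is closer to x than 13/5.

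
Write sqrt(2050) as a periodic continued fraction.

[45; (3, 1, 1, 1, 1, 3, 90)]

Write x_i = (sqrt(2050) + m_i)/d_i with (m_0, d_0) = (0, 1). a_0 = floor(sqrt(2050)) = 45, since 45^2 = 2025 <= 2050 < 2116 = 46^2.
Iterate m_{i+1} = d_i*a_i - m_i, d_{i+1} = (2050 - m_{i+1}^2)/d_i, a_{i+1} = floor((a_0 + m_{i+1})/d_{i+1}):
  m_1 = 1*45 - 0 = 45, d_1 = (2050 - 45^2)/1 = 25/1 = 25, a_1 = floor((45 + 45)/25) = 3.
  m_2 = 25*3 - 45 = 30, d_2 = (2050 - 30^2)/25 = 1150/25 = 46, a_2 = floor((45 + 30)/46) = 1.
  m_3 = 46*1 - 30 = 16, d_3 = (2050 - 16^2)/46 = 1794/46 = 39, a_3 = floor((45 + 16)/39) = 1.
  m_4 = 39*1 - 16 = 23, d_4 = (2050 - 23^2)/39 = 1521/39 = 39, a_4 = floor((45 + 23)/39) = 1.
  m_5 = 39*1 - 23 = 16, d_5 = (2050 - 16^2)/39 = 1794/39 = 46, a_5 = floor((45 + 16)/46) = 1.
  m_6 = 46*1 - 16 = 30, d_6 = (2050 - 30^2)/46 = 1150/46 = 25, a_6 = floor((45 + 30)/25) = 3.
  m_7 = 25*3 - 30 = 45, d_7 = (2050 - 45^2)/25 = 25/25 = 1, a_7 = floor((45 + 45)/1) = 90.
  m_8 = 1*90 - 45 = 45, d_8 = (2050 - 45^2)/1 = 25/1 = 25: (m_8, d_8) = (m_1, d_1) = (45, 25), so from here the quotients repeat a_1, ..., a_7; the period length is 7.
Hence the expansion of sqrt(2050) is a_0 = 45 followed by the repeating block 3, 1, 1, 1, 1, 3, 90 (period 7).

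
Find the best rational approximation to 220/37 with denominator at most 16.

95/16

Expand x = 220/37 as a continued fraction with the Euclidean algorithm:
  220 = 5*37 + 35, so a_0 = 5.
  37 = 1*35 + 2, so a_1 = 1.
  35 = 17*2 + 1, so a_2 = 17.
  2 = 2*1 + 0, so a_3 = 2.
so x = [5; 1, 17, 2].
Convergents (p_i = a_i*p_{i-1} + p_{i-2}, q_i = a_i*q_{i-1} + q_{i-2} with p_{-2}=0, p_{-1}=1, q_{-2}=1, q_{-1}=0), until the denominator exceeds 16:
  i=0: a_0=5, p_0 = 5*1 + 0 = 5, q_0 = 5*0 + 1 = 1.
  i=1: a_1=1, p_1 = 1*5 + 1 = 6, q_1 = 1*1 + 0 = 1.
  i=2: a_2=17, p_2 = 17*6 + 5 = 107, q_2 = 17*1 + 1 = 18.
q_2 = 18 > 16, so the last convergent with denominator <= 16 is p_1/q_1 = 6/1.
The closest fraction with denominator <= 16 is either p_1/q_1 or the intermediate fraction (k*p_1 + p_0)/(k*q_1 + q_0) with the largest k >= 1 whose denominator stays <= 16; these approach x as k grows, and every other convergent or intermediate fraction in range is farther away.
Largest k: floor((16 - q_0)/q_1) = floor((16 - 1)/1) = 15.
That gives (15*6 + 5)/(15*1 + 1) = 95/16.
Compare the errors: |x - 6/1| = |220*1 - 6*37|/(37*1) = 2/37, and |x - 95/16| = |220*16 - 95*37|/(37*16) = 5/592.
Cross-multiplying, 5*37 = 185 < 1184 = 2*592, so 5/592 is smaller: the intermediate fraction 95/16 is closer to x than 6/1.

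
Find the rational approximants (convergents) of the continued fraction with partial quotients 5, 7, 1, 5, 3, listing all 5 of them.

Using the convergent recurrence p_i = a_i*p_{i-1} + p_{i-2}, q_i = a_i*q_{i-1} + q_{i-2} with p_{-2}=0, p_{-1}=1, q_{-2}=1, q_{-1}=0:
  i=0: a_0=5, p_0 = 5*1 + 0 = 5, q_0 = 5*0 + 1 = 1.
  i=1: a_1=7, p_1 = 7*5 + 1 = 36, q_1 = 7*1 + 0 = 7.
  i=2: a_2=1, p_2 = 1*36 + 5 = 41, q_2 = 1*7 + 1 = 8.
  i=3: a_3=5, p_3 = 5*41 + 36 = 241, q_3 = 5*8 + 7 = 47.
  i=4: a_4=3, p_4 = 3*241 + 41 = 764, q_4 = 3*47 + 8 = 149.

5/1, 36/7, 41/8, 241/47, 764/149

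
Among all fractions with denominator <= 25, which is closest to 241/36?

Expand x = 241/36 as a continued fraction with the Euclidean algorithm:
  241 = 6*36 + 25, so a_0 = 6.
  36 = 1*25 + 11, so a_1 = 1.
  25 = 2*11 + 3, so a_2 = 2.
  11 = 3*3 + 2, so a_3 = 3.
  3 = 1*2 + 1, so a_4 = 1.
  2 = 2*1 + 0, so a_5 = 2.
so x = [6; 1, 2, 3, 1, 2].
Convergents (p_i = a_i*p_{i-1} + p_{i-2}, q_i = a_i*q_{i-1} + q_{i-2} with p_{-2}=0, p_{-1}=1, q_{-2}=1, q_{-1}=0), until the denominator exceeds 25:
  i=0: a_0=6, p_0 = 6*1 + 0 = 6, q_0 = 6*0 + 1 = 1.
  i=1: a_1=1, p_1 = 1*6 + 1 = 7, q_1 = 1*1 + 0 = 1.
  i=2: a_2=2, p_2 = 2*7 + 6 = 20, q_2 = 2*1 + 1 = 3.
  i=3: a_3=3, p_3 = 3*20 + 7 = 67, q_3 = 3*3 + 1 = 10.
  i=4: a_4=1, p_4 = 1*67 + 20 = 87, q_4 = 1*10 + 3 = 13.
  i=5: a_5=2, p_5 = 2*87 + 67 = 241, q_5 = 2*13 + 10 = 36.
q_5 = 36 > 25, so the last convergent with denominator <= 25 is p_4/q_4 = 87/13.
The closest fraction with denominator <= 25 is either p_4/q_4 or the intermediate fraction (k*p_4 + p_3)/(k*q_4 + q_3) with the largest k >= 1 whose denominator stays <= 25; these approach x as k grows, and every other convergent or intermediate fraction in range is farther away.
Largest k: floor((25 - q_3)/q_4) = floor((25 - 10)/13) = 1.
That gives (1*87 + 67)/(1*13 + 10) = 154/23.
Compare the errors: |x - 87/13| = |241*13 - 87*36|/(36*13) = 1/468, and |x - 154/23| = |241*23 - 154*36|/(36*23) = 1/828.
Cross-multiplying, 1*468 = 468 < 828 = 1*828, so 1/828 is smaller: the intermediate fraction 154/23 is closer to x than 87/13.

154/23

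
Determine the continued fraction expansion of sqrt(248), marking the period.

Write x_i = (sqrt(248) + m_i)/d_i with (m_0, d_0) = (0, 1). a_0 = floor(sqrt(248)) = 15, since 15^2 = 225 <= 248 < 256 = 16^2.
Iterate m_{i+1} = d_i*a_i - m_i, d_{i+1} = (248 - m_{i+1}^2)/d_i, a_{i+1} = floor((a_0 + m_{i+1})/d_{i+1}):
  m_1 = 1*15 - 0 = 15, d_1 = (248 - 15^2)/1 = 23/1 = 23, a_1 = floor((15 + 15)/23) = 1.
  m_2 = 23*1 - 15 = 8, d_2 = (248 - 8^2)/23 = 184/23 = 8, a_2 = floor((15 + 8)/8) = 2.
  m_3 = 8*2 - 8 = 8, d_3 = (248 - 8^2)/8 = 184/8 = 23, a_3 = floor((15 + 8)/23) = 1.
  m_4 = 23*1 - 8 = 15, d_4 = (248 - 15^2)/23 = 23/23 = 1, a_4 = floor((15 + 15)/1) = 30.
  m_5 = 1*30 - 15 = 15, d_5 = (248 - 15^2)/1 = 23/1 = 23: (m_5, d_5) = (m_1, d_1) = (15, 23), so from here the quotients repeat a_1, ..., a_4; the period length is 4.
Hence the expansion of sqrt(248) is a_0 = 15 followed by the repeating block 1, 2, 1, 30 (period 4).

[15; (1, 2, 1, 30)]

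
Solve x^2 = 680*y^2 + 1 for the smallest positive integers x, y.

First expand sqrt(680) as a continued fraction. With x_i = (sqrt(680) + m_i)/d_i and (m_0, d_0) = (0, 1): a_0 = floor(sqrt(680)) = 26, since 26^2 = 676 <= 680 < 729 = 27^2.
Iterate m_{i+1} = d_i*a_i - m_i, d_{i+1} = (680 - m_{i+1}^2)/d_i, a_{i+1} = floor((a_0 + m_{i+1})/d_{i+1}):
  m_1 = 1*26 - 0 = 26, d_1 = (680 - 26^2)/1 = 4/1 = 4, a_1 = floor((26 + 26)/4) = 13.
  m_2 = 4*13 - 26 = 26, d_2 = (680 - 26^2)/4 = 4/4 = 1, a_2 = floor((26 + 26)/1) = 52.
  m_3 = 1*52 - 26 = 26, d_3 = (680 - 26^2)/1 = 4/1 = 4: (m_3, d_3) = (m_1, d_1) = (26, 4), so from here the quotients repeat a_1, a_2; the period length is 2.
So sqrt(680) = [26; (13, 52)] with period length k = 2.
k is even, so the fundamental solution of x^2 - 680y^2 = 1 is (p_{k-1}, q_{k-1}) = (p_1, q_1); compute convergents through index 1.
Convergents (p_i = a_i*p_{i-1} + p_{i-2}, q_i = a_i*q_{i-1} + q_{i-2} with p_{-2}=0, p_{-1}=1, q_{-2}=1, q_{-1}=0):
  i=0: a_0=26, p_0 = 26*1 + 0 = 26, q_0 = 26*0 + 1 = 1.
  i=1: a_1=13, p_1 = 13*26 + 1 = 339, q_1 = 13*1 + 0 = 13.
Check: 339^2 - 680*13^2 = 114921 - 114920 = 1, so (x, y) = (339, 13) solves the equation, and by the theorem it is the least positive solution.

(x, y) = (339, 13)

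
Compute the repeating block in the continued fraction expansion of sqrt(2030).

Write x_i = (sqrt(2030) + m_i)/d_i with (m_0, d_0) = (0, 1). a_0 = floor(sqrt(2030)) = 45, since 45^2 = 2025 <= 2030 < 2116 = 46^2.
Iterate m_{i+1} = d_i*a_i - m_i, d_{i+1} = (2030 - m_{i+1}^2)/d_i, a_{i+1} = floor((a_0 + m_{i+1})/d_{i+1}):
  m_1 = 1*45 - 0 = 45, d_1 = (2030 - 45^2)/1 = 5/1 = 5, a_1 = floor((45 + 45)/5) = 18.
  m_2 = 5*18 - 45 = 45, d_2 = (2030 - 45^2)/5 = 5/5 = 1, a_2 = floor((45 + 45)/1) = 90.
  m_3 = 1*90 - 45 = 45, d_3 = (2030 - 45^2)/1 = 5/1 = 5: (m_3, d_3) = (m_1, d_1) = (45, 5), so from here the quotients repeat a_1, a_2; the period length is 2.
Hence the expansion of sqrt(2030) is a_0 = 45 followed by the repeating block 18, 90 (period 2).

[45; (18, 90)]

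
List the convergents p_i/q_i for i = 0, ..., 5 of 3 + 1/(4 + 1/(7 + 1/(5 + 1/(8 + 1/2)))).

Using the convergent recurrence p_i = a_i*p_{i-1} + p_{i-2}, q_i = a_i*q_{i-1} + q_{i-2} with p_{-2}=0, p_{-1}=1, q_{-2}=1, q_{-1}=0:
  i=0: a_0=3, p_0 = 3*1 + 0 = 3, q_0 = 3*0 + 1 = 1.
  i=1: a_1=4, p_1 = 4*3 + 1 = 13, q_1 = 4*1 + 0 = 4.
  i=2: a_2=7, p_2 = 7*13 + 3 = 94, q_2 = 7*4 + 1 = 29.
  i=3: a_3=5, p_3 = 5*94 + 13 = 483, q_3 = 5*29 + 4 = 149.
  i=4: a_4=8, p_4 = 8*483 + 94 = 3958, q_4 = 8*149 + 29 = 1221.
  i=5: a_5=2, p_5 = 2*3958 + 483 = 8399, q_5 = 2*1221 + 149 = 2591.

3/1, 13/4, 94/29, 483/149, 3958/1221, 8399/2591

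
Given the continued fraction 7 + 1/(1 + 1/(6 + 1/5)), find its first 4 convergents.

7/1, 8/1, 55/7, 283/36

Using the convergent recurrence p_i = a_i*p_{i-1} + p_{i-2}, q_i = a_i*q_{i-1} + q_{i-2} with p_{-2}=0, p_{-1}=1, q_{-2}=1, q_{-1}=0:
  i=0: a_0=7, p_0 = 7*1 + 0 = 7, q_0 = 7*0 + 1 = 1.
  i=1: a_1=1, p_1 = 1*7 + 1 = 8, q_1 = 1*1 + 0 = 1.
  i=2: a_2=6, p_2 = 6*8 + 7 = 55, q_2 = 6*1 + 1 = 7.
  i=3: a_3=5, p_3 = 5*55 + 8 = 283, q_3 = 5*7 + 1 = 36.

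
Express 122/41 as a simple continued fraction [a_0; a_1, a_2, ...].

[2; 1, 40]

Run the Euclidean algorithm on 122 and 41; the successive quotients are the partial quotients a_0, a_1, ... (each step inverts the fractional part left over by the previous one):
  122 = 2*41 + 40, so a_0 = 2.
  41 = 1*40 + 1, so a_1 = 1.
  40 = 40*1 + 0, so a_2 = 40.
The remainder reaches 0 after 3 divisions, so the expansion has 3 partial quotients, read off in order.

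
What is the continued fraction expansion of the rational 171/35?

Run the Euclidean algorithm on 171 and 35; the successive quotients are the partial quotients a_0, a_1, ... (each step inverts the fractional part left over by the previous one):
  171 = 4*35 + 31, so a_0 = 4.
  35 = 1*31 + 4, so a_1 = 1.
  31 = 7*4 + 3, so a_2 = 7.
  4 = 1*3 + 1, so a_3 = 1.
  3 = 3*1 + 0, so a_4 = 3.
The remainder reaches 0 after 5 divisions, so the expansion has 5 partial quotients, read off in order.

[4; 1, 7, 1, 3]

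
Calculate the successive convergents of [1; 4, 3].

Using the convergent recurrence p_i = a_i*p_{i-1} + p_{i-2}, q_i = a_i*q_{i-1} + q_{i-2} with p_{-2}=0, p_{-1}=1, q_{-2}=1, q_{-1}=0:
  i=0: a_0=1, p_0 = 1*1 + 0 = 1, q_0 = 1*0 + 1 = 1.
  i=1: a_1=4, p_1 = 4*1 + 1 = 5, q_1 = 4*1 + 0 = 4.
  i=2: a_2=3, p_2 = 3*5 + 1 = 16, q_2 = 3*4 + 1 = 13.

1/1, 5/4, 16/13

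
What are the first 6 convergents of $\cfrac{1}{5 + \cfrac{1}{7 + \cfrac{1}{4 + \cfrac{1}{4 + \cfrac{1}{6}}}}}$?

Using the convergent recurrence p_i = a_i*p_{i-1} + p_{i-2}, q_i = a_i*q_{i-1} + q_{i-2} with p_{-2}=0, p_{-1}=1, q_{-2}=1, q_{-1}=0:
  i=0: a_0=0, p_0 = 0*1 + 0 = 0, q_0 = 0*0 + 1 = 1.
  i=1: a_1=5, p_1 = 5*0 + 1 = 1, q_1 = 5*1 + 0 = 5.
  i=2: a_2=7, p_2 = 7*1 + 0 = 7, q_2 = 7*5 + 1 = 36.
  i=3: a_3=4, p_3 = 4*7 + 1 = 29, q_3 = 4*36 + 5 = 149.
  i=4: a_4=4, p_4 = 4*29 + 7 = 123, q_4 = 4*149 + 36 = 632.
  i=5: a_5=6, p_5 = 6*123 + 29 = 767, q_5 = 6*632 + 149 = 3941.

0/1, 1/5, 7/36, 29/149, 123/632, 767/3941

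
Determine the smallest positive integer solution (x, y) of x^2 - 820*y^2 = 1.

First expand sqrt(820) as a continued fraction. With x_i = (sqrt(820) + m_i)/d_i and (m_0, d_0) = (0, 1): a_0 = floor(sqrt(820)) = 28, since 28^2 = 784 <= 820 < 841 = 29^2.
Iterate m_{i+1} = d_i*a_i - m_i, d_{i+1} = (820 - m_{i+1}^2)/d_i, a_{i+1} = floor((a_0 + m_{i+1})/d_{i+1}):
  m_1 = 1*28 - 0 = 28, d_1 = (820 - 28^2)/1 = 36/1 = 36, a_1 = floor((28 + 28)/36) = 1.
  m_2 = 36*1 - 28 = 8, d_2 = (820 - 8^2)/36 = 756/36 = 21, a_2 = floor((28 + 8)/21) = 1.
  m_3 = 21*1 - 8 = 13, d_3 = (820 - 13^2)/21 = 651/21 = 31, a_3 = floor((28 + 13)/31) = 1.
  m_4 = 31*1 - 13 = 18, d_4 = (820 - 18^2)/31 = 496/31 = 16, a_4 = floor((28 + 18)/16) = 2.
  m_5 = 16*2 - 18 = 14, d_5 = (820 - 14^2)/16 = 624/16 = 39, a_5 = floor((28 + 14)/39) = 1.
  m_6 = 39*1 - 14 = 25, d_6 = (820 - 25^2)/39 = 195/39 = 5, a_6 = floor((28 + 25)/5) = 10.
  m_7 = 5*10 - 25 = 25, d_7 = (820 - 25^2)/5 = 195/5 = 39, a_7 = floor((28 + 25)/39) = 1.
  m_8 = 39*1 - 25 = 14, d_8 = (820 - 14^2)/39 = 624/39 = 16, a_8 = floor((28 + 14)/16) = 2.
  m_9 = 16*2 - 14 = 18, d_9 = (820 - 18^2)/16 = 496/16 = 31, a_9 = floor((28 + 18)/31) = 1.
  m_10 = 31*1 - 18 = 13, d_10 = (820 - 13^2)/31 = 651/31 = 21, a_10 = floor((28 + 13)/21) = 1.
  m_11 = 21*1 - 13 = 8, d_11 = (820 - 8^2)/21 = 756/21 = 36, a_11 = floor((28 + 8)/36) = 1.
  m_12 = 36*1 - 8 = 28, d_12 = (820 - 28^2)/36 = 36/36 = 1, a_12 = floor((28 + 28)/1) = 56.
  m_13 = 1*56 - 28 = 28, d_13 = (820 - 28^2)/1 = 36/1 = 36: (m_13, d_13) = (m_1, d_1) = (28, 36), so from here the quotients repeat a_1, ..., a_12; the period length is 12.
So sqrt(820) = [28; (1, 1, 1, 2, 1, 10, 1, 2, 1, 1, 1, 56)] with period length k = 12.
k is even, so the fundamental solution of x^2 - 820y^2 = 1 is (p_{k-1}, q_{k-1}) = (p_11, q_11); compute convergents through index 11.
Convergents (p_i = a_i*p_{i-1} + p_{i-2}, q_i = a_i*q_{i-1} + q_{i-2} with p_{-2}=0, p_{-1}=1, q_{-2}=1, q_{-1}=0):
  i=0: a_0=28, p_0 = 28*1 + 0 = 28, q_0 = 28*0 + 1 = 1.
  i=1: a_1=1, p_1 = 1*28 + 1 = 29, q_1 = 1*1 + 0 = 1.
  i=2: a_2=1, p_2 = 1*29 + 28 = 57, q_2 = 1*1 + 1 = 2.
  i=3: a_3=1, p_3 = 1*57 + 29 = 86, q_3 = 1*2 + 1 = 3.
  i=4: a_4=2, p_4 = 2*86 + 57 = 229, q_4 = 2*3 + 2 = 8.
  i=5: a_5=1, p_5 = 1*229 + 86 = 315, q_5 = 1*8 + 3 = 11.
  i=6: a_6=10, p_6 = 10*315 + 229 = 3379, q_6 = 10*11 + 8 = 118.
  i=7: a_7=1, p_7 = 1*3379 + 315 = 3694, q_7 = 1*118 + 11 = 129.
  i=8: a_8=2, p_8 = 2*3694 + 3379 = 10767, q_8 = 2*129 + 118 = 376.
  i=9: a_9=1, p_9 = 1*10767 + 3694 = 14461, q_9 = 1*376 + 129 = 505.
  i=10: a_10=1, p_10 = 1*14461 + 10767 = 25228, q_10 = 1*505 + 376 = 881.
  i=11: a_11=1, p_11 = 1*25228 + 14461 = 39689, q_11 = 1*881 + 505 = 1386.
Check: 39689^2 - 820*1386^2 = 1575216721 - 1575216720 = 1, so (x, y) = (39689, 1386) solves the equation, and by the theorem it is the least positive solution.

(x, y) = (39689, 1386)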